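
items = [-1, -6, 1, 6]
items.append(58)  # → [-1, -6, 1, 6, 58]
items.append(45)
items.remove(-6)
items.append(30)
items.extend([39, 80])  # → [-1, 1, 6, 58, 45, 30, 39, 80]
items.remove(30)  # [-1, 1, 6, 58, 45, 39, 80]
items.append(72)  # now [-1, 1, 6, 58, 45, 39, 80, 72]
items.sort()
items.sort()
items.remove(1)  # [-1, 6, 39, 45, 58, 72, 80]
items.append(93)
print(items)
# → [-1, 6, 39, 45, 58, 72, 80, 93]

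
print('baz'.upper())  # BAZ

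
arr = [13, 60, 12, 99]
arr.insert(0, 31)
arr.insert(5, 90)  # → [31, 13, 60, 12, 99, 90]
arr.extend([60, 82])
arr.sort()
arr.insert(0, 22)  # [22, 12, 13, 31, 60, 60, 82, 90, 99]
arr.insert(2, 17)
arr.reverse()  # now [99, 90, 82, 60, 60, 31, 13, 17, 12, 22]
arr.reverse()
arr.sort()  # [12, 13, 17, 22, 31, 60, 60, 82, 90, 99]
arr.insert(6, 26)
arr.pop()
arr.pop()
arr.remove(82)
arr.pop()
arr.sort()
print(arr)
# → [12, 13, 17, 22, 26, 31, 60]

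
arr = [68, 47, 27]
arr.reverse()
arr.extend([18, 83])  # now [27, 47, 68, 18, 83]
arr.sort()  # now [18, 27, 47, 68, 83]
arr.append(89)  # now [18, 27, 47, 68, 83, 89]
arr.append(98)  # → [18, 27, 47, 68, 83, 89, 98]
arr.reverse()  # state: [98, 89, 83, 68, 47, 27, 18]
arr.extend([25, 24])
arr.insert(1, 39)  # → [98, 39, 89, 83, 68, 47, 27, 18, 25, 24]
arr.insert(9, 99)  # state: [98, 39, 89, 83, 68, 47, 27, 18, 25, 99, 24]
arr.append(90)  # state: [98, 39, 89, 83, 68, 47, 27, 18, 25, 99, 24, 90]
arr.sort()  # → [18, 24, 25, 27, 39, 47, 68, 83, 89, 90, 98, 99]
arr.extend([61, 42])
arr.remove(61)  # [18, 24, 25, 27, 39, 47, 68, 83, 89, 90, 98, 99, 42]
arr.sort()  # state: [18, 24, 25, 27, 39, 42, 47, 68, 83, 89, 90, 98, 99]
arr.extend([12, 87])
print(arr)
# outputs [18, 24, 25, 27, 39, 42, 47, 68, 83, 89, 90, 98, 99, 12, 87]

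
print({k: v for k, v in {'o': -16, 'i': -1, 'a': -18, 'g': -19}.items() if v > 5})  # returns {}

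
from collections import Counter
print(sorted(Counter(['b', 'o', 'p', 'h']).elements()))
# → ['b', 'h', 'o', 'p']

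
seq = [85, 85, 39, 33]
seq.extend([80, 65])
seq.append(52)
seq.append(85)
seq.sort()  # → [33, 39, 52, 65, 80, 85, 85, 85]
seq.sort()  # [33, 39, 52, 65, 80, 85, 85, 85]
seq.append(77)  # [33, 39, 52, 65, 80, 85, 85, 85, 77]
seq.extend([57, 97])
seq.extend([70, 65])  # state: [33, 39, 52, 65, 80, 85, 85, 85, 77, 57, 97, 70, 65]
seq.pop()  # 65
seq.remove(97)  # [33, 39, 52, 65, 80, 85, 85, 85, 77, 57, 70]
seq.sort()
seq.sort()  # [33, 39, 52, 57, 65, 70, 77, 80, 85, 85, 85]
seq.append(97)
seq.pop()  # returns 97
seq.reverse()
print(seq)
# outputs [85, 85, 85, 80, 77, 70, 65, 57, 52, 39, 33]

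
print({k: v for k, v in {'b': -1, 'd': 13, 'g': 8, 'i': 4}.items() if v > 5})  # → {'d': 13, 'g': 8}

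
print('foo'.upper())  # FOO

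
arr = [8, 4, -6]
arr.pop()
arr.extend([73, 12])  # [8, 4, 73, 12]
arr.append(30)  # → [8, 4, 73, 12, 30]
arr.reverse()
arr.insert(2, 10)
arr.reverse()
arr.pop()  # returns 30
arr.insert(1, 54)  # [8, 54, 4, 73, 10, 12]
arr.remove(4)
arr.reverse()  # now [12, 10, 73, 54, 8]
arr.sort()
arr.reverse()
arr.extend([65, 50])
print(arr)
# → [73, 54, 12, 10, 8, 65, 50]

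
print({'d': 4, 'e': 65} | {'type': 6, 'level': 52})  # {'d': 4, 'e': 65, 'type': 6, 'level': 52}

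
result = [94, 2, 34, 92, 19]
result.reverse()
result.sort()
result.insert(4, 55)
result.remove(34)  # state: [2, 19, 92, 55, 94]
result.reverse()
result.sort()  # [2, 19, 55, 92, 94]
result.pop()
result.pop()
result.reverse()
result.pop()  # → 2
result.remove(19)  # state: [55]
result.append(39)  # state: [55, 39]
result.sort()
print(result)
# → [39, 55]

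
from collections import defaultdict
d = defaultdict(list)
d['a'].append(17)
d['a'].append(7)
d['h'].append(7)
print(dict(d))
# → {'a': [17, 7], 'h': [7]}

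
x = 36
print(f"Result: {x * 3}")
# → Result: 108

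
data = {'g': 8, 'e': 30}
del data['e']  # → {'g': 8}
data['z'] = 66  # {'g': 8, 'z': 66}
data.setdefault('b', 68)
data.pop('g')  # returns 8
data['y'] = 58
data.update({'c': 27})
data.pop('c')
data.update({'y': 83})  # {'z': 66, 'b': 68, 'y': 83}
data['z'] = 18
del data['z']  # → {'b': 68, 'y': 83}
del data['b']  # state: {'y': 83}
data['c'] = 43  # {'y': 83, 'c': 43}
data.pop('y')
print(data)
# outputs {'c': 43}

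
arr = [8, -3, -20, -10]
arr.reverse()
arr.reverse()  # [8, -3, -20, -10]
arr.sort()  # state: [-20, -10, -3, 8]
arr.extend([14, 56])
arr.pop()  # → 56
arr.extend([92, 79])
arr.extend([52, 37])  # [-20, -10, -3, 8, 14, 92, 79, 52, 37]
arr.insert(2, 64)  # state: [-20, -10, 64, -3, 8, 14, 92, 79, 52, 37]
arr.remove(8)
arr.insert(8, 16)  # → [-20, -10, 64, -3, 14, 92, 79, 52, 16, 37]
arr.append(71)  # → [-20, -10, 64, -3, 14, 92, 79, 52, 16, 37, 71]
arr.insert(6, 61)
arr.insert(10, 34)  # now [-20, -10, 64, -3, 14, 92, 61, 79, 52, 16, 34, 37, 71]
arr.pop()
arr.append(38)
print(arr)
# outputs [-20, -10, 64, -3, 14, 92, 61, 79, 52, 16, 34, 37, 38]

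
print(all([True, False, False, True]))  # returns False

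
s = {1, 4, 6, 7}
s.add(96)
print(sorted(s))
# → [1, 4, 6, 7, 96]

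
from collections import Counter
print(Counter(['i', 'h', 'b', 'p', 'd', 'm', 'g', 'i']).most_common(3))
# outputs [('i', 2), ('h', 1), ('b', 1)]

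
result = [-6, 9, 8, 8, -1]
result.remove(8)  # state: [-6, 9, 8, -1]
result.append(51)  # [-6, 9, 8, -1, 51]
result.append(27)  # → [-6, 9, 8, -1, 51, 27]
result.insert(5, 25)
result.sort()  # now [-6, -1, 8, 9, 25, 27, 51]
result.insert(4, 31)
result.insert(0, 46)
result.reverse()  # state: [51, 27, 25, 31, 9, 8, -1, -6, 46]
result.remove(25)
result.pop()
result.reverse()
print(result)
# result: [-6, -1, 8, 9, 31, 27, 51]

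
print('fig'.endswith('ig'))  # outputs True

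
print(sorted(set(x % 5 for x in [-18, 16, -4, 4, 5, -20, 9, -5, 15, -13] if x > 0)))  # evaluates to [0, 1, 4]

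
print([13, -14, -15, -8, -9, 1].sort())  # None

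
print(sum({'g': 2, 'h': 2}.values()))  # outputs 4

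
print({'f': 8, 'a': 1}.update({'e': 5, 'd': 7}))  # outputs None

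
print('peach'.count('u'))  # 0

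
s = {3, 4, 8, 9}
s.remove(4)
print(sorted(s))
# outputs [3, 8, 9]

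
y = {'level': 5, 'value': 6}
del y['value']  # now {'level': 5}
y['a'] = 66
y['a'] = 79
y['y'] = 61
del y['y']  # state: {'level': 5, 'a': 79}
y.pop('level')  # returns 5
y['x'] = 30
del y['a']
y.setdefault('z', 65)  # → 65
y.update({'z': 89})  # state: {'x': 30, 'z': 89}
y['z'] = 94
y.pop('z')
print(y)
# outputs {'x': 30}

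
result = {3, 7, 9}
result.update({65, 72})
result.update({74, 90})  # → {3, 7, 9, 65, 72, 74, 90}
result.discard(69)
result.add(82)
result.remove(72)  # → {3, 7, 9, 65, 74, 82, 90}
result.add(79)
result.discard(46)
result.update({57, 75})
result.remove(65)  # {3, 7, 9, 57, 74, 75, 79, 82, 90}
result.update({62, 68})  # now {3, 7, 9, 57, 62, 68, 74, 75, 79, 82, 90}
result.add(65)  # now {3, 7, 9, 57, 62, 65, 68, 74, 75, 79, 82, 90}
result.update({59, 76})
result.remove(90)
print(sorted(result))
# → [3, 7, 9, 57, 59, 62, 65, 68, 74, 75, 76, 79, 82]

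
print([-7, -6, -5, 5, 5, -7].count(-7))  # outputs 2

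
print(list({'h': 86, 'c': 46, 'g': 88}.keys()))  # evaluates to ['h', 'c', 'g']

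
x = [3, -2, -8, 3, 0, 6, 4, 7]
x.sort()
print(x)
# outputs [-8, -2, 0, 3, 3, 4, 6, 7]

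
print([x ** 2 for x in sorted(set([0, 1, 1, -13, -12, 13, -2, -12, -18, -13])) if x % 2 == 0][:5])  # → [324, 144, 4, 0]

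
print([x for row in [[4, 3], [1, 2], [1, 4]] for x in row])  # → [4, 3, 1, 2, 1, 4]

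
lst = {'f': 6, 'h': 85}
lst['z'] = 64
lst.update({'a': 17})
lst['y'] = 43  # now {'f': 6, 'h': 85, 'z': 64, 'a': 17, 'y': 43}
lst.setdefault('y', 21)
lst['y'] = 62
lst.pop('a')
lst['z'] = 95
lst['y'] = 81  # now {'f': 6, 'h': 85, 'z': 95, 'y': 81}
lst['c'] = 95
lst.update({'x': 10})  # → {'f': 6, 'h': 85, 'z': 95, 'y': 81, 'c': 95, 'x': 10}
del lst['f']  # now {'h': 85, 'z': 95, 'y': 81, 'c': 95, 'x': 10}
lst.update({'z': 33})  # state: {'h': 85, 'z': 33, 'y': 81, 'c': 95, 'x': 10}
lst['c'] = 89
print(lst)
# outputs {'h': 85, 'z': 33, 'y': 81, 'c': 89, 'x': 10}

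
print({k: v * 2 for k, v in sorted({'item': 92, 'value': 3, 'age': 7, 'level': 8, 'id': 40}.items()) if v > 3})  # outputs {'age': 14, 'id': 80, 'item': 184, 'level': 16}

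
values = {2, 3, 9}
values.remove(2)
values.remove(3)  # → {9}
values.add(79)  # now {9, 79}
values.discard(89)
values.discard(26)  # {9, 79}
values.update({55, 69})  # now {9, 55, 69, 79}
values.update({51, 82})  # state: {9, 51, 55, 69, 79, 82}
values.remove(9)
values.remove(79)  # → {51, 55, 69, 82}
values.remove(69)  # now {51, 55, 82}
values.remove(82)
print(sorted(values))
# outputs [51, 55]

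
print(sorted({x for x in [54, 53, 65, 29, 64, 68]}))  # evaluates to [29, 53, 54, 64, 65, 68]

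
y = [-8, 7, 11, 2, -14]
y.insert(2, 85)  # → [-8, 7, 85, 11, 2, -14]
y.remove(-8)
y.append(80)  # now [7, 85, 11, 2, -14, 80]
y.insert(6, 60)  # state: [7, 85, 11, 2, -14, 80, 60]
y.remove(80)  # [7, 85, 11, 2, -14, 60]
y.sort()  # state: [-14, 2, 7, 11, 60, 85]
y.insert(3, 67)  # [-14, 2, 7, 67, 11, 60, 85]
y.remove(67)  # [-14, 2, 7, 11, 60, 85]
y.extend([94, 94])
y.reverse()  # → [94, 94, 85, 60, 11, 7, 2, -14]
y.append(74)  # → [94, 94, 85, 60, 11, 7, 2, -14, 74]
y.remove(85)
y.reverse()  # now [74, -14, 2, 7, 11, 60, 94, 94]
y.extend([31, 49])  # [74, -14, 2, 7, 11, 60, 94, 94, 31, 49]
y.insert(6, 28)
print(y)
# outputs [74, -14, 2, 7, 11, 60, 28, 94, 94, 31, 49]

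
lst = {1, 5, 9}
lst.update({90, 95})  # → {1, 5, 9, 90, 95}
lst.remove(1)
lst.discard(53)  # {5, 9, 90, 95}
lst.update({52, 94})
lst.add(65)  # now {5, 9, 52, 65, 90, 94, 95}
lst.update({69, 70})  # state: {5, 9, 52, 65, 69, 70, 90, 94, 95}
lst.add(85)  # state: {5, 9, 52, 65, 69, 70, 85, 90, 94, 95}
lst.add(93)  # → {5, 9, 52, 65, 69, 70, 85, 90, 93, 94, 95}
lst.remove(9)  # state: {5, 52, 65, 69, 70, 85, 90, 93, 94, 95}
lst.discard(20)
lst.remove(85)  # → {5, 52, 65, 69, 70, 90, 93, 94, 95}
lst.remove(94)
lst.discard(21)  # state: {5, 52, 65, 69, 70, 90, 93, 95}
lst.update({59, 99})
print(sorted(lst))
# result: [5, 52, 59, 65, 69, 70, 90, 93, 95, 99]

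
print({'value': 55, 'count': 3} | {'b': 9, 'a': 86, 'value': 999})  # {'value': 999, 'count': 3, 'b': 9, 'a': 86}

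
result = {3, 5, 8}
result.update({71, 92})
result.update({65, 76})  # {3, 5, 8, 65, 71, 76, 92}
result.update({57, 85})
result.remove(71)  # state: {3, 5, 8, 57, 65, 76, 85, 92}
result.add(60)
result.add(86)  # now {3, 5, 8, 57, 60, 65, 76, 85, 86, 92}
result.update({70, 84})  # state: {3, 5, 8, 57, 60, 65, 70, 76, 84, 85, 86, 92}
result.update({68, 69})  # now {3, 5, 8, 57, 60, 65, 68, 69, 70, 76, 84, 85, 86, 92}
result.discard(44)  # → {3, 5, 8, 57, 60, 65, 68, 69, 70, 76, 84, 85, 86, 92}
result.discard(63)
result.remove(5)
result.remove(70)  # {3, 8, 57, 60, 65, 68, 69, 76, 84, 85, 86, 92}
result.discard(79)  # {3, 8, 57, 60, 65, 68, 69, 76, 84, 85, 86, 92}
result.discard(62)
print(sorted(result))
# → [3, 8, 57, 60, 65, 68, 69, 76, 84, 85, 86, 92]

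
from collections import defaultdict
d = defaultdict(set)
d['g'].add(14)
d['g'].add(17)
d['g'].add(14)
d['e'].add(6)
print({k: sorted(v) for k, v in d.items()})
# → {'g': [14, 17], 'e': [6]}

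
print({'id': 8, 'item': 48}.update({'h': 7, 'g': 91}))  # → None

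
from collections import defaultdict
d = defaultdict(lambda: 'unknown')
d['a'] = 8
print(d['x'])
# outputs unknown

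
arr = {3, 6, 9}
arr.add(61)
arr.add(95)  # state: {3, 6, 9, 61, 95}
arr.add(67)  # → {3, 6, 9, 61, 67, 95}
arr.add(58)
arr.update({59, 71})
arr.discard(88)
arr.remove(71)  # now {3, 6, 9, 58, 59, 61, 67, 95}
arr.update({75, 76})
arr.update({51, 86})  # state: {3, 6, 9, 51, 58, 59, 61, 67, 75, 76, 86, 95}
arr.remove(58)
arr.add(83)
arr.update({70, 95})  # {3, 6, 9, 51, 59, 61, 67, 70, 75, 76, 83, 86, 95}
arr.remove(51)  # {3, 6, 9, 59, 61, 67, 70, 75, 76, 83, 86, 95}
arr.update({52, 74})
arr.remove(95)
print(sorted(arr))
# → [3, 6, 9, 52, 59, 61, 67, 70, 74, 75, 76, 83, 86]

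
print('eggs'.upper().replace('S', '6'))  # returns EGG6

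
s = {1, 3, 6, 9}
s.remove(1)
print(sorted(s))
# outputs [3, 6, 9]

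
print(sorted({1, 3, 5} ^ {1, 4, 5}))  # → [3, 4]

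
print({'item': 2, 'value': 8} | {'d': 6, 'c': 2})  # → {'item': 2, 'value': 8, 'd': 6, 'c': 2}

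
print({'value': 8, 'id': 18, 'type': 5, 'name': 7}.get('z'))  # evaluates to None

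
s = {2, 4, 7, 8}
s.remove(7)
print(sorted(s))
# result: [2, 4, 8]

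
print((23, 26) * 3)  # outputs (23, 26, 23, 26, 23, 26)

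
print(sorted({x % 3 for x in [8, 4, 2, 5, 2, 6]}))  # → [0, 1, 2]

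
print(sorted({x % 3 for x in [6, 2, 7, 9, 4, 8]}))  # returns [0, 1, 2]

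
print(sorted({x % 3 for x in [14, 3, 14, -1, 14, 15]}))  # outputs [0, 2]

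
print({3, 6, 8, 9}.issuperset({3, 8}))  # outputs True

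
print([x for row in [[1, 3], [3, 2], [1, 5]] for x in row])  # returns [1, 3, 3, 2, 1, 5]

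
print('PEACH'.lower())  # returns peach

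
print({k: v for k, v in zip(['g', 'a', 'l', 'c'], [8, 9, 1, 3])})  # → {'g': 8, 'a': 9, 'l': 1, 'c': 3}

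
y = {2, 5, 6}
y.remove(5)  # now {2, 6}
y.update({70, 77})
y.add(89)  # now {2, 6, 70, 77, 89}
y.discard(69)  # {2, 6, 70, 77, 89}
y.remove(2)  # {6, 70, 77, 89}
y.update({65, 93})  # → {6, 65, 70, 77, 89, 93}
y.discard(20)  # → {6, 65, 70, 77, 89, 93}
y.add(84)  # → {6, 65, 70, 77, 84, 89, 93}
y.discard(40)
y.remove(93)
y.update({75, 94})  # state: {6, 65, 70, 75, 77, 84, 89, 94}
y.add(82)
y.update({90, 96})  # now {6, 65, 70, 75, 77, 82, 84, 89, 90, 94, 96}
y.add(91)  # {6, 65, 70, 75, 77, 82, 84, 89, 90, 91, 94, 96}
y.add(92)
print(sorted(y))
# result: [6, 65, 70, 75, 77, 82, 84, 89, 90, 91, 92, 94, 96]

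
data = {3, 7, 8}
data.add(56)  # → {3, 7, 8, 56}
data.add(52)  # {3, 7, 8, 52, 56}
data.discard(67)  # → {3, 7, 8, 52, 56}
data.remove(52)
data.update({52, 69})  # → {3, 7, 8, 52, 56, 69}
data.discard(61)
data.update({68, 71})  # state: {3, 7, 8, 52, 56, 68, 69, 71}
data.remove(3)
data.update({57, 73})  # {7, 8, 52, 56, 57, 68, 69, 71, 73}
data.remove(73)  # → {7, 8, 52, 56, 57, 68, 69, 71}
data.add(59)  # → {7, 8, 52, 56, 57, 59, 68, 69, 71}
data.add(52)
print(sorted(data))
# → [7, 8, 52, 56, 57, 59, 68, 69, 71]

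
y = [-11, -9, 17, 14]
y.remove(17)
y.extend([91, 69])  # [-11, -9, 14, 91, 69]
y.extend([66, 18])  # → [-11, -9, 14, 91, 69, 66, 18]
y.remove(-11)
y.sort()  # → [-9, 14, 18, 66, 69, 91]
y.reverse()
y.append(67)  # [91, 69, 66, 18, 14, -9, 67]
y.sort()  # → [-9, 14, 18, 66, 67, 69, 91]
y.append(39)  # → [-9, 14, 18, 66, 67, 69, 91, 39]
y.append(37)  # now [-9, 14, 18, 66, 67, 69, 91, 39, 37]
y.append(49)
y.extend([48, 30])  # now [-9, 14, 18, 66, 67, 69, 91, 39, 37, 49, 48, 30]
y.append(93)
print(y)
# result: [-9, 14, 18, 66, 67, 69, 91, 39, 37, 49, 48, 30, 93]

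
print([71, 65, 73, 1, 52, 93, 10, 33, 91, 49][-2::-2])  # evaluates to [91, 10, 52, 73, 71]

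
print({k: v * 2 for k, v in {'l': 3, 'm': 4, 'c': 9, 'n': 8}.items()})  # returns {'l': 6, 'm': 8, 'c': 18, 'n': 16}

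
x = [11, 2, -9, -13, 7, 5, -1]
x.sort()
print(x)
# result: [-13, -9, -1, 2, 5, 7, 11]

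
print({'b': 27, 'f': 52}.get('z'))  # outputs None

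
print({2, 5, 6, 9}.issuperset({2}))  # True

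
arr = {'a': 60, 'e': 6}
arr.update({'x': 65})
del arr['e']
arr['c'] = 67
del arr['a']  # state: {'x': 65, 'c': 67}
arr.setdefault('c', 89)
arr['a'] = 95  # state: {'x': 65, 'c': 67, 'a': 95}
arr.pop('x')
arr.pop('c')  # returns 67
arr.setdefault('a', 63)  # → 95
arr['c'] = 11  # {'a': 95, 'c': 11}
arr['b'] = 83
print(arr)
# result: {'a': 95, 'c': 11, 'b': 83}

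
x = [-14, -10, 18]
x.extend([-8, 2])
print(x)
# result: [-14, -10, 18, -8, 2]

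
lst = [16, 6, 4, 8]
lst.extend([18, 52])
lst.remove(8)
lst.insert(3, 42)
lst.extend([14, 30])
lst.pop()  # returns 30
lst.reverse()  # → [14, 52, 18, 42, 4, 6, 16]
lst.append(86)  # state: [14, 52, 18, 42, 4, 6, 16, 86]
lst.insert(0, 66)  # [66, 14, 52, 18, 42, 4, 6, 16, 86]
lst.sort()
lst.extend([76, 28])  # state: [4, 6, 14, 16, 18, 42, 52, 66, 86, 76, 28]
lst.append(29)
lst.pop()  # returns 29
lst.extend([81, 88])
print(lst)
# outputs [4, 6, 14, 16, 18, 42, 52, 66, 86, 76, 28, 81, 88]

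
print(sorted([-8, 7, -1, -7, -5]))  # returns [-8, -7, -5, -1, 7]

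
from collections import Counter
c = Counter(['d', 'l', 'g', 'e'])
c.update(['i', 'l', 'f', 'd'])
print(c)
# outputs Counter({'d': 2, 'l': 2, 'g': 1, 'e': 1, 'i': 1, 'f': 1})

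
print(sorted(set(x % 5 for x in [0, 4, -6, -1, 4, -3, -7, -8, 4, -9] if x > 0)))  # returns [4]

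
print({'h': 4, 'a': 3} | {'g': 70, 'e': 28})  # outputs {'h': 4, 'a': 3, 'g': 70, 'e': 28}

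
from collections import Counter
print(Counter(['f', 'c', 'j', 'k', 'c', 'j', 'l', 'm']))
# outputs Counter({'c': 2, 'j': 2, 'f': 1, 'k': 1, 'l': 1, 'm': 1})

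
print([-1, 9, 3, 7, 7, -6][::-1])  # [-6, 7, 7, 3, 9, -1]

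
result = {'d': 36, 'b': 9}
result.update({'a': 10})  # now {'d': 36, 'b': 9, 'a': 10}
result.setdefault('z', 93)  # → 93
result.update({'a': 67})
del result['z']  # {'d': 36, 'b': 9, 'a': 67}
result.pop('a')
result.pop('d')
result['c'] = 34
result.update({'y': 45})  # {'b': 9, 'c': 34, 'y': 45}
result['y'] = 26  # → {'b': 9, 'c': 34, 'y': 26}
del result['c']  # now {'b': 9, 'y': 26}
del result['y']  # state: {'b': 9}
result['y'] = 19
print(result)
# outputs {'b': 9, 'y': 19}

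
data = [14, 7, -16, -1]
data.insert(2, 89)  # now [14, 7, 89, -16, -1]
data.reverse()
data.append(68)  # [-1, -16, 89, 7, 14, 68]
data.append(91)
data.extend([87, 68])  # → [-1, -16, 89, 7, 14, 68, 91, 87, 68]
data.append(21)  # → [-1, -16, 89, 7, 14, 68, 91, 87, 68, 21]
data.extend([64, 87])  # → [-1, -16, 89, 7, 14, 68, 91, 87, 68, 21, 64, 87]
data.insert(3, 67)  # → [-1, -16, 89, 67, 7, 14, 68, 91, 87, 68, 21, 64, 87]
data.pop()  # 87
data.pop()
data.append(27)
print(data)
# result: [-1, -16, 89, 67, 7, 14, 68, 91, 87, 68, 21, 27]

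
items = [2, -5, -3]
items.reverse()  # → [-3, -5, 2]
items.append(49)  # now [-3, -5, 2, 49]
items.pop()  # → 49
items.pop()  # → 2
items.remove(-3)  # [-5]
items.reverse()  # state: [-5]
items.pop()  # -5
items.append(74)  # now [74]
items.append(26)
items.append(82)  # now [74, 26, 82]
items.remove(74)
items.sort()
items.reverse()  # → [82, 26]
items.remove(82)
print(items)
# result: [26]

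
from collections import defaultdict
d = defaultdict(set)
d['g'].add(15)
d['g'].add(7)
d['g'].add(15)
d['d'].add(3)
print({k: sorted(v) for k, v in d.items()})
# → {'g': [7, 15], 'd': [3]}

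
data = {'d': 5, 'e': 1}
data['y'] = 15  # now {'d': 5, 'e': 1, 'y': 15}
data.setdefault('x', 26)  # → 26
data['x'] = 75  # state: {'d': 5, 'e': 1, 'y': 15, 'x': 75}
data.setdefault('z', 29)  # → 29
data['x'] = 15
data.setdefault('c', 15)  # 15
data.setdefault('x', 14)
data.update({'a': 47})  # {'d': 5, 'e': 1, 'y': 15, 'x': 15, 'z': 29, 'c': 15, 'a': 47}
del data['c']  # {'d': 5, 'e': 1, 'y': 15, 'x': 15, 'z': 29, 'a': 47}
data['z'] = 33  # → {'d': 5, 'e': 1, 'y': 15, 'x': 15, 'z': 33, 'a': 47}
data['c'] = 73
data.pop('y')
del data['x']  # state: {'d': 5, 'e': 1, 'z': 33, 'a': 47, 'c': 73}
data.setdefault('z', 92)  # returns 33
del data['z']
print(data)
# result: {'d': 5, 'e': 1, 'a': 47, 'c': 73}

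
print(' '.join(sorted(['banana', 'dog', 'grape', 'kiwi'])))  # banana dog grape kiwi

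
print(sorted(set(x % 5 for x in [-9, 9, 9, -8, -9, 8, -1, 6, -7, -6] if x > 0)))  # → [1, 3, 4]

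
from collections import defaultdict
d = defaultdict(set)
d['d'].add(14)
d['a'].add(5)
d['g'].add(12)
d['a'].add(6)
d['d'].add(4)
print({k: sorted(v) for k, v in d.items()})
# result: {'d': [4, 14], 'a': [5, 6], 'g': [12]}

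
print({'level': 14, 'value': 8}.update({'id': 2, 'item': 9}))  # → None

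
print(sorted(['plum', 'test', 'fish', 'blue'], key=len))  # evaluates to ['plum', 'test', 'fish', 'blue']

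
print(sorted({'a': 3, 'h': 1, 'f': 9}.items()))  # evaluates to [('a', 3), ('f', 9), ('h', 1)]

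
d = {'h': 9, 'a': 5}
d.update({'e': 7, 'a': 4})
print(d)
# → {'h': 9, 'a': 4, 'e': 7}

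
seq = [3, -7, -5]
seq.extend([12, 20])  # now [3, -7, -5, 12, 20]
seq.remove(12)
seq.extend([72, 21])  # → [3, -7, -5, 20, 72, 21]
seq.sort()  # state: [-7, -5, 3, 20, 21, 72]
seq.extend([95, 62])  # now [-7, -5, 3, 20, 21, 72, 95, 62]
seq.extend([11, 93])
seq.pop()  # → 93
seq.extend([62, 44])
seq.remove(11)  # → [-7, -5, 3, 20, 21, 72, 95, 62, 62, 44]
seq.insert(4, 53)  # [-7, -5, 3, 20, 53, 21, 72, 95, 62, 62, 44]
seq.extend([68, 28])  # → [-7, -5, 3, 20, 53, 21, 72, 95, 62, 62, 44, 68, 28]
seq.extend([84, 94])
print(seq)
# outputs [-7, -5, 3, 20, 53, 21, 72, 95, 62, 62, 44, 68, 28, 84, 94]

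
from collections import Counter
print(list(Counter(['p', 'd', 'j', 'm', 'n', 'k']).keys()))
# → ['p', 'd', 'j', 'm', 'n', 'k']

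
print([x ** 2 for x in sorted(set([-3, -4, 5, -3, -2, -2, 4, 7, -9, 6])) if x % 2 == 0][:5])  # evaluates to [16, 4, 16, 36]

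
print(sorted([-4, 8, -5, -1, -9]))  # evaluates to [-9, -5, -4, -1, 8]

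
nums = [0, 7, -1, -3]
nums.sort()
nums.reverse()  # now [7, 0, -1, -3]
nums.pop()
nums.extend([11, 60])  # [7, 0, -1, 11, 60]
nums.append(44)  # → [7, 0, -1, 11, 60, 44]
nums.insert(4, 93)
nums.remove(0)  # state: [7, -1, 11, 93, 60, 44]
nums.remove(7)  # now [-1, 11, 93, 60, 44]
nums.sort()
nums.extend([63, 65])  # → [-1, 11, 44, 60, 93, 63, 65]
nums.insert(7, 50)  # [-1, 11, 44, 60, 93, 63, 65, 50]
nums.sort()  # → [-1, 11, 44, 50, 60, 63, 65, 93]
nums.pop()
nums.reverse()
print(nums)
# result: [65, 63, 60, 50, 44, 11, -1]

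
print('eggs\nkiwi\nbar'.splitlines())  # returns ['eggs', 'kiwi', 'bar']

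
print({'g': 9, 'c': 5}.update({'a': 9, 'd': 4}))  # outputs None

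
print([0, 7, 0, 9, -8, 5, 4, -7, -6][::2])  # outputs [0, 0, -8, 4, -6]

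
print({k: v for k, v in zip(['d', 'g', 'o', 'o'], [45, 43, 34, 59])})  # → {'d': 45, 'g': 43, 'o': 59}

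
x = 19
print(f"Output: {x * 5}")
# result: Output: 95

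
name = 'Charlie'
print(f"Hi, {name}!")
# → Hi, Charlie!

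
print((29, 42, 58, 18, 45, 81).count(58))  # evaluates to 1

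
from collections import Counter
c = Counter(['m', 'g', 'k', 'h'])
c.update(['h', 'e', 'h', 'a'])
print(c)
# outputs Counter({'h': 3, 'm': 1, 'g': 1, 'k': 1, 'e': 1, 'a': 1})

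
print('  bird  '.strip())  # bird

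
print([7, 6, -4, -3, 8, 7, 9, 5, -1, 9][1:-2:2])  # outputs [6, -3, 7, 5]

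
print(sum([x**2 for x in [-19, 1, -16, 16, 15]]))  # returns 1099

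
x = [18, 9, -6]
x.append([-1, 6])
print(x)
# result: [18, 9, -6, [-1, 6]]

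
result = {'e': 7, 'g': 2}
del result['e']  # {'g': 2}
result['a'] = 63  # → {'g': 2, 'a': 63}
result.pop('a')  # 63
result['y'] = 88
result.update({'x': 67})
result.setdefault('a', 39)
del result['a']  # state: {'g': 2, 'y': 88, 'x': 67}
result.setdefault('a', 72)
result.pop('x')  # 67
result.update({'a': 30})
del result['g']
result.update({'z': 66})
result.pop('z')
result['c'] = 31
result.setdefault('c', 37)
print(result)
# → {'y': 88, 'a': 30, 'c': 31}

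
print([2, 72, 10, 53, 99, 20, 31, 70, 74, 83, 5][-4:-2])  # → [70, 74]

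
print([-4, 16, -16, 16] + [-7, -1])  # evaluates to [-4, 16, -16, 16, -7, -1]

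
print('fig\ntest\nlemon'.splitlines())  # ['fig', 'test', 'lemon']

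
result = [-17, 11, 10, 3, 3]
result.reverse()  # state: [3, 3, 10, 11, -17]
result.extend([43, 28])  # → [3, 3, 10, 11, -17, 43, 28]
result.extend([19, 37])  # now [3, 3, 10, 11, -17, 43, 28, 19, 37]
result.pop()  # 37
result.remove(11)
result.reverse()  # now [19, 28, 43, -17, 10, 3, 3]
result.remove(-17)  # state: [19, 28, 43, 10, 3, 3]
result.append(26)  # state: [19, 28, 43, 10, 3, 3, 26]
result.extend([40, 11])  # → [19, 28, 43, 10, 3, 3, 26, 40, 11]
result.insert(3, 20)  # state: [19, 28, 43, 20, 10, 3, 3, 26, 40, 11]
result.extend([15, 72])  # [19, 28, 43, 20, 10, 3, 3, 26, 40, 11, 15, 72]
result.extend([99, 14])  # [19, 28, 43, 20, 10, 3, 3, 26, 40, 11, 15, 72, 99, 14]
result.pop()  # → 14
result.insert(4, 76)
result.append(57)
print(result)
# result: [19, 28, 43, 20, 76, 10, 3, 3, 26, 40, 11, 15, 72, 99, 57]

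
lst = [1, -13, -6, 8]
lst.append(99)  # [1, -13, -6, 8, 99]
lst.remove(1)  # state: [-13, -6, 8, 99]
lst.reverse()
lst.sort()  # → [-13, -6, 8, 99]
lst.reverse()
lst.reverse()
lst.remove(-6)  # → [-13, 8, 99]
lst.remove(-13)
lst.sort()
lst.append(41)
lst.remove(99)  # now [8, 41]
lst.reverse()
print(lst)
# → [41, 8]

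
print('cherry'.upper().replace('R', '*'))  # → CHE**Y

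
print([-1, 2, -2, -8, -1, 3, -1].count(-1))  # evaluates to 3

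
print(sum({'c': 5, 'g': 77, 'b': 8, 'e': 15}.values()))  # 105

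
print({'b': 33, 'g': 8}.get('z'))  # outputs None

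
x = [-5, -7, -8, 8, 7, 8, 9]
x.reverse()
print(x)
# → [9, 8, 7, 8, -8, -7, -5]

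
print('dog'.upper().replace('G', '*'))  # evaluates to DO*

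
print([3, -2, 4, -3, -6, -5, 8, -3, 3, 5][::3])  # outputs [3, -3, 8, 5]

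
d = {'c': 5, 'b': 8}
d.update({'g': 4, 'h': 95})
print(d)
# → {'c': 5, 'b': 8, 'g': 4, 'h': 95}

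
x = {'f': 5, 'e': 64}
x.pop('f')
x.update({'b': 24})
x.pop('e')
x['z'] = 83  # {'b': 24, 'z': 83}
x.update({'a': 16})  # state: {'b': 24, 'z': 83, 'a': 16}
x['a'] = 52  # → {'b': 24, 'z': 83, 'a': 52}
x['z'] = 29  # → {'b': 24, 'z': 29, 'a': 52}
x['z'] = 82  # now {'b': 24, 'z': 82, 'a': 52}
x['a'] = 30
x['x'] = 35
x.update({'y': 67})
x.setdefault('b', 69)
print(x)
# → {'b': 24, 'z': 82, 'a': 30, 'x': 35, 'y': 67}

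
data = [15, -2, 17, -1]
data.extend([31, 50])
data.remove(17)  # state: [15, -2, -1, 31, 50]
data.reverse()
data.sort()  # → [-2, -1, 15, 31, 50]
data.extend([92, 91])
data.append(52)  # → [-2, -1, 15, 31, 50, 92, 91, 52]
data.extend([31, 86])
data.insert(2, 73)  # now [-2, -1, 73, 15, 31, 50, 92, 91, 52, 31, 86]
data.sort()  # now [-2, -1, 15, 31, 31, 50, 52, 73, 86, 91, 92]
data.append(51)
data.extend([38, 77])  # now [-2, -1, 15, 31, 31, 50, 52, 73, 86, 91, 92, 51, 38, 77]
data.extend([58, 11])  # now [-2, -1, 15, 31, 31, 50, 52, 73, 86, 91, 92, 51, 38, 77, 58, 11]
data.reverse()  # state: [11, 58, 77, 38, 51, 92, 91, 86, 73, 52, 50, 31, 31, 15, -1, -2]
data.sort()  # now [-2, -1, 11, 15, 31, 31, 38, 50, 51, 52, 58, 73, 77, 86, 91, 92]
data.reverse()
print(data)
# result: [92, 91, 86, 77, 73, 58, 52, 51, 50, 38, 31, 31, 15, 11, -1, -2]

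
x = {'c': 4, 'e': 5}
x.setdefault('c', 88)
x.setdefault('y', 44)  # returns 44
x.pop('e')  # 5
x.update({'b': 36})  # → {'c': 4, 'y': 44, 'b': 36}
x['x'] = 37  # {'c': 4, 'y': 44, 'b': 36, 'x': 37}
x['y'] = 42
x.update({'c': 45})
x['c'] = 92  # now {'c': 92, 'y': 42, 'b': 36, 'x': 37}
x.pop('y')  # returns 42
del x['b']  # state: {'c': 92, 'x': 37}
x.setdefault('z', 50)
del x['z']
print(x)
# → {'c': 92, 'x': 37}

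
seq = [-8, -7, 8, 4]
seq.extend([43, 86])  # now [-8, -7, 8, 4, 43, 86]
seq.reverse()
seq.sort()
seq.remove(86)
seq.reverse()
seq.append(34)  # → [43, 8, 4, -7, -8, 34]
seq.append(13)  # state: [43, 8, 4, -7, -8, 34, 13]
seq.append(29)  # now [43, 8, 4, -7, -8, 34, 13, 29]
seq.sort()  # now [-8, -7, 4, 8, 13, 29, 34, 43]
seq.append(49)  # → [-8, -7, 4, 8, 13, 29, 34, 43, 49]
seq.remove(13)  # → [-8, -7, 4, 8, 29, 34, 43, 49]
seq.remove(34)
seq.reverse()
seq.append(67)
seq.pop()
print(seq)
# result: [49, 43, 29, 8, 4, -7, -8]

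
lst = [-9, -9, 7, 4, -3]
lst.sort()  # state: [-9, -9, -3, 4, 7]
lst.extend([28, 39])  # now [-9, -9, -3, 4, 7, 28, 39]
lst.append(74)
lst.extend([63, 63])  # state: [-9, -9, -3, 4, 7, 28, 39, 74, 63, 63]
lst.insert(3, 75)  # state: [-9, -9, -3, 75, 4, 7, 28, 39, 74, 63, 63]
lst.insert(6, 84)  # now [-9, -9, -3, 75, 4, 7, 84, 28, 39, 74, 63, 63]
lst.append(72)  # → [-9, -9, -3, 75, 4, 7, 84, 28, 39, 74, 63, 63, 72]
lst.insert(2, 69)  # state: [-9, -9, 69, -3, 75, 4, 7, 84, 28, 39, 74, 63, 63, 72]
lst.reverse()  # [72, 63, 63, 74, 39, 28, 84, 7, 4, 75, -3, 69, -9, -9]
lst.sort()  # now [-9, -9, -3, 4, 7, 28, 39, 63, 63, 69, 72, 74, 75, 84]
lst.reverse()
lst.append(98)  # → [84, 75, 74, 72, 69, 63, 63, 39, 28, 7, 4, -3, -9, -9, 98]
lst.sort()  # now [-9, -9, -3, 4, 7, 28, 39, 63, 63, 69, 72, 74, 75, 84, 98]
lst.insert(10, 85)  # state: [-9, -9, -3, 4, 7, 28, 39, 63, 63, 69, 85, 72, 74, 75, 84, 98]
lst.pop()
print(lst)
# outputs [-9, -9, -3, 4, 7, 28, 39, 63, 63, 69, 85, 72, 74, 75, 84]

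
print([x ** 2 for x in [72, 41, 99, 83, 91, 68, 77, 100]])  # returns [5184, 1681, 9801, 6889, 8281, 4624, 5929, 10000]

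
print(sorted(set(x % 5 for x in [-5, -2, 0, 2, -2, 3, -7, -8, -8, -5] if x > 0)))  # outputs [2, 3]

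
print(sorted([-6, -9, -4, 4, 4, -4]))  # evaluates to [-9, -6, -4, -4, 4, 4]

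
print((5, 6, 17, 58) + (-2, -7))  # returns (5, 6, 17, 58, -2, -7)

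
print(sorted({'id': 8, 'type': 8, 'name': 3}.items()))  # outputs [('id', 8), ('name', 3), ('type', 8)]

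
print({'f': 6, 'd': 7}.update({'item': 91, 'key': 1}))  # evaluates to None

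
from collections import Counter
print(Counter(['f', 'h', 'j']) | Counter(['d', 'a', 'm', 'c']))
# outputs Counter({'f': 1, 'h': 1, 'j': 1, 'd': 1, 'a': 1, 'm': 1, 'c': 1})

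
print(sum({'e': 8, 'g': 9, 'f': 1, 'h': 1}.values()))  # 19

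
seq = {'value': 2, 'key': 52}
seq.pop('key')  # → 52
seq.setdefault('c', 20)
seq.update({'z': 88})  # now {'value': 2, 'c': 20, 'z': 88}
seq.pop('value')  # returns 2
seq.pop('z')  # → 88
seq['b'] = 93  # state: {'c': 20, 'b': 93}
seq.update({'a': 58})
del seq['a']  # {'c': 20, 'b': 93}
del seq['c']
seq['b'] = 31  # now {'b': 31}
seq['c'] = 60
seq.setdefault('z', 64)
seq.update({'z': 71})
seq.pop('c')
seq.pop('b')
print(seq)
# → {'z': 71}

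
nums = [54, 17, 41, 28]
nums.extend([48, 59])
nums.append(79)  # [54, 17, 41, 28, 48, 59, 79]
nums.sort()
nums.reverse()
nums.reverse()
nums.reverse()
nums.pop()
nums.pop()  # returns 28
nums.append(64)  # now [79, 59, 54, 48, 41, 64]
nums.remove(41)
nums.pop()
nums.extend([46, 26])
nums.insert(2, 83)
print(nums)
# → [79, 59, 83, 54, 48, 46, 26]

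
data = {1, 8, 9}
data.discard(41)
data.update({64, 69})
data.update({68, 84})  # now {1, 8, 9, 64, 68, 69, 84}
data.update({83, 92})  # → {1, 8, 9, 64, 68, 69, 83, 84, 92}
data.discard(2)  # {1, 8, 9, 64, 68, 69, 83, 84, 92}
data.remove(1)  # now {8, 9, 64, 68, 69, 83, 84, 92}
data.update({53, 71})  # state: {8, 9, 53, 64, 68, 69, 71, 83, 84, 92}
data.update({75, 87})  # {8, 9, 53, 64, 68, 69, 71, 75, 83, 84, 87, 92}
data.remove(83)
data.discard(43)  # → {8, 9, 53, 64, 68, 69, 71, 75, 84, 87, 92}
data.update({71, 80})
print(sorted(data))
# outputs [8, 9, 53, 64, 68, 69, 71, 75, 80, 84, 87, 92]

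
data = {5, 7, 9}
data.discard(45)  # {5, 7, 9}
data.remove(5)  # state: {7, 9}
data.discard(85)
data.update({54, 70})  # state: {7, 9, 54, 70}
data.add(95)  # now {7, 9, 54, 70, 95}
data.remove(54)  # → {7, 9, 70, 95}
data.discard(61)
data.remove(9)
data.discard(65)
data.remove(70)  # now {7, 95}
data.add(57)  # {7, 57, 95}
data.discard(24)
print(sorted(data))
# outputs [7, 57, 95]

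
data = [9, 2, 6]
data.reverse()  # [6, 2, 9]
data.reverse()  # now [9, 2, 6]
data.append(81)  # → [9, 2, 6, 81]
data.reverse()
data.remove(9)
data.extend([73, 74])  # [81, 6, 2, 73, 74]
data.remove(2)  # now [81, 6, 73, 74]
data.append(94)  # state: [81, 6, 73, 74, 94]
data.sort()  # [6, 73, 74, 81, 94]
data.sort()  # [6, 73, 74, 81, 94]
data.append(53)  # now [6, 73, 74, 81, 94, 53]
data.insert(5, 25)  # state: [6, 73, 74, 81, 94, 25, 53]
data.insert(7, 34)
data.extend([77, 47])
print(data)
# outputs [6, 73, 74, 81, 94, 25, 53, 34, 77, 47]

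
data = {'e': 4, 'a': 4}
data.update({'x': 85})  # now {'e': 4, 'a': 4, 'x': 85}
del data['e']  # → {'a': 4, 'x': 85}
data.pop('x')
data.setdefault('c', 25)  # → 25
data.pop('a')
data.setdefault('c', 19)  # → 25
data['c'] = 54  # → {'c': 54}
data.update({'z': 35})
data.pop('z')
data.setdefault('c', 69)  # 54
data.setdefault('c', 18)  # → 54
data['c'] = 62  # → {'c': 62}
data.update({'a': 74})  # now {'c': 62, 'a': 74}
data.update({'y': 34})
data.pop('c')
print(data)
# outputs {'a': 74, 'y': 34}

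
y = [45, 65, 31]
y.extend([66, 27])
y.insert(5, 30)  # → [45, 65, 31, 66, 27, 30]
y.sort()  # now [27, 30, 31, 45, 65, 66]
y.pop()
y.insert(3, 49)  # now [27, 30, 31, 49, 45, 65]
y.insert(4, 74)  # [27, 30, 31, 49, 74, 45, 65]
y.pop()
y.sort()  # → [27, 30, 31, 45, 49, 74]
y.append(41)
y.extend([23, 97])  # [27, 30, 31, 45, 49, 74, 41, 23, 97]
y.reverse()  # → [97, 23, 41, 74, 49, 45, 31, 30, 27]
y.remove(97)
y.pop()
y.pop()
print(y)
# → [23, 41, 74, 49, 45, 31]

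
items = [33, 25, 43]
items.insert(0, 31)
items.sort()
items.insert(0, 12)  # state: [12, 25, 31, 33, 43]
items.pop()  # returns 43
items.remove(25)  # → [12, 31, 33]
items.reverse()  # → [33, 31, 12]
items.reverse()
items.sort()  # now [12, 31, 33]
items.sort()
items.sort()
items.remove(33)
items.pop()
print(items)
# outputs [12]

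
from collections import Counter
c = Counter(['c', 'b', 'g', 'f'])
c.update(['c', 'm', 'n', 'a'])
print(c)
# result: Counter({'c': 2, 'b': 1, 'g': 1, 'f': 1, 'm': 1, 'n': 1, 'a': 1})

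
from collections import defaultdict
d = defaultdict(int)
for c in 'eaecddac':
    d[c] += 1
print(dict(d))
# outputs {'e': 2, 'a': 2, 'c': 2, 'd': 2}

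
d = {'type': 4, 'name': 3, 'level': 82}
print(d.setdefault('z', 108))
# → 108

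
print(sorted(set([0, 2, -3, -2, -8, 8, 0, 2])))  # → [-8, -3, -2, 0, 2, 8]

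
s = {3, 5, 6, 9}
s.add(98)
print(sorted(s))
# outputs [3, 5, 6, 9, 98]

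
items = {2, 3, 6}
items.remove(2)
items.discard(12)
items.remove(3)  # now {6}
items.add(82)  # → {6, 82}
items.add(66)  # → {6, 66, 82}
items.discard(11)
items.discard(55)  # {6, 66, 82}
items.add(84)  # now {6, 66, 82, 84}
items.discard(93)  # {6, 66, 82, 84}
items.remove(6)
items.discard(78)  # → {66, 82, 84}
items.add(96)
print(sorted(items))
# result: [66, 82, 84, 96]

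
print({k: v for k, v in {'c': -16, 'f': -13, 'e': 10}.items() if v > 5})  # {'e': 10}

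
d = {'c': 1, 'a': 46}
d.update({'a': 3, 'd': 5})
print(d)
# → {'c': 1, 'a': 3, 'd': 5}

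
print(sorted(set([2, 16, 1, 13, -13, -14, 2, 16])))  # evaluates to [-14, -13, 1, 2, 13, 16]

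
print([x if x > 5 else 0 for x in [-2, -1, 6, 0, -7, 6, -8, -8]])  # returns [0, 0, 6, 0, 0, 6, 0, 0]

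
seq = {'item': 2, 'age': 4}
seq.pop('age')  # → 4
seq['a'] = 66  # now {'item': 2, 'a': 66}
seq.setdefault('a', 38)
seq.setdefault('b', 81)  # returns 81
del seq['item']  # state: {'a': 66, 'b': 81}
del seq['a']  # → {'b': 81}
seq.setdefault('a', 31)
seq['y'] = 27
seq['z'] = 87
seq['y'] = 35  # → {'b': 81, 'a': 31, 'y': 35, 'z': 87}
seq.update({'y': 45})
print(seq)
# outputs {'b': 81, 'a': 31, 'y': 45, 'z': 87}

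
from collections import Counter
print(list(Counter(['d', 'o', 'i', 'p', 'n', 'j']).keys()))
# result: ['d', 'o', 'i', 'p', 'n', 'j']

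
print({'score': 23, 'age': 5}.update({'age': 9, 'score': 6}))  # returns None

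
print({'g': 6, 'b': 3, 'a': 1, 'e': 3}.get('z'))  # None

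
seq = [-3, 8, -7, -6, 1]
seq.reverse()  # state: [1, -6, -7, 8, -3]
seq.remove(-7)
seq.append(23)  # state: [1, -6, 8, -3, 23]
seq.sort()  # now [-6, -3, 1, 8, 23]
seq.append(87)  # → [-6, -3, 1, 8, 23, 87]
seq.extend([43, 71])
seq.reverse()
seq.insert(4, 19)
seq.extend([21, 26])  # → [71, 43, 87, 23, 19, 8, 1, -3, -6, 21, 26]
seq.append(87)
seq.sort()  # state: [-6, -3, 1, 8, 19, 21, 23, 26, 43, 71, 87, 87]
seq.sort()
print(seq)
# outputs [-6, -3, 1, 8, 19, 21, 23, 26, 43, 71, 87, 87]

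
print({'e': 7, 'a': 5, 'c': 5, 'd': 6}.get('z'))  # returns None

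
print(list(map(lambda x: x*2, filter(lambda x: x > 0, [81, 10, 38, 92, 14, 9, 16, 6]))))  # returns [162, 20, 76, 184, 28, 18, 32, 12]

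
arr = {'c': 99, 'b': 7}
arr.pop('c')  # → 99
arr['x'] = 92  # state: {'b': 7, 'x': 92}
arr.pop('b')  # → 7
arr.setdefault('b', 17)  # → 17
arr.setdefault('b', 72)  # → 17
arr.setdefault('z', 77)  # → 77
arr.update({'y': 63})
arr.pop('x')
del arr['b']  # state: {'z': 77, 'y': 63}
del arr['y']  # {'z': 77}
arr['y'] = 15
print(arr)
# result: {'z': 77, 'y': 15}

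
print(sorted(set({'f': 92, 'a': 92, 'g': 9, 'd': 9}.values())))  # [9, 92]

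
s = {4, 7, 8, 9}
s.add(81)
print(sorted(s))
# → [4, 7, 8, 9, 81]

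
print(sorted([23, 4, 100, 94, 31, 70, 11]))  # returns [4, 11, 23, 31, 70, 94, 100]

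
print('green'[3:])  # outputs en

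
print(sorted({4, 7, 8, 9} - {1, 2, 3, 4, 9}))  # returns [7, 8]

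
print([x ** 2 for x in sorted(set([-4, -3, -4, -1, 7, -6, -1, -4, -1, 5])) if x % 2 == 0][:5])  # [36, 16]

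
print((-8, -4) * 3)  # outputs (-8, -4, -8, -4, -8, -4)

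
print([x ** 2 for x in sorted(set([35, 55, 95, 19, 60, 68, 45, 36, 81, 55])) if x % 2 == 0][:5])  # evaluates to [1296, 3600, 4624]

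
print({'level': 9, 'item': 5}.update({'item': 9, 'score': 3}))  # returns None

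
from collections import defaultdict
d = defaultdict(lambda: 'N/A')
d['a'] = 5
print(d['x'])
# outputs N/A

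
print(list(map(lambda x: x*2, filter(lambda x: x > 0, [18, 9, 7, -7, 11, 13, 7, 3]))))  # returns [36, 18, 14, 22, 26, 14, 6]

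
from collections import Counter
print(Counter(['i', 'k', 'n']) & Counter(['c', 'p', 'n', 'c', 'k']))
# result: Counter({'k': 1, 'n': 1})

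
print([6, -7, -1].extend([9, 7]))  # None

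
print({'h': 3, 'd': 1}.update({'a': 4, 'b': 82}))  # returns None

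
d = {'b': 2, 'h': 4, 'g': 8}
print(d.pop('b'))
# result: 2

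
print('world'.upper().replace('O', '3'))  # W3RLD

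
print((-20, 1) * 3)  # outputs (-20, 1, -20, 1, -20, 1)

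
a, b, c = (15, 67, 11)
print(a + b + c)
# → 93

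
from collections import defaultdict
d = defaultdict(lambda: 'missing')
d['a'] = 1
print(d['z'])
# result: missing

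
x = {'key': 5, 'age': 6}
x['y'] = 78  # {'key': 5, 'age': 6, 'y': 78}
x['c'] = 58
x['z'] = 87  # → {'key': 5, 'age': 6, 'y': 78, 'c': 58, 'z': 87}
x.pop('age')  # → 6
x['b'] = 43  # {'key': 5, 'y': 78, 'c': 58, 'z': 87, 'b': 43}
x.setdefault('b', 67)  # 43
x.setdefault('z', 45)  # 87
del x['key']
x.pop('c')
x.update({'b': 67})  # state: {'y': 78, 'z': 87, 'b': 67}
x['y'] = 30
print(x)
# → {'y': 30, 'z': 87, 'b': 67}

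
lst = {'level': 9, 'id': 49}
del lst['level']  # {'id': 49}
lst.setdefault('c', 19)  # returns 19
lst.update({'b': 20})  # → {'id': 49, 'c': 19, 'b': 20}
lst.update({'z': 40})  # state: {'id': 49, 'c': 19, 'b': 20, 'z': 40}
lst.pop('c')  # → 19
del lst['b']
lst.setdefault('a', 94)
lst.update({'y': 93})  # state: {'id': 49, 'z': 40, 'a': 94, 'y': 93}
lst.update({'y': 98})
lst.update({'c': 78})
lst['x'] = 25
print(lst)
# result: {'id': 49, 'z': 40, 'a': 94, 'y': 98, 'c': 78, 'x': 25}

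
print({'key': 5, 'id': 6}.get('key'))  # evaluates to 5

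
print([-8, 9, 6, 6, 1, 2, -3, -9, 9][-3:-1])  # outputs [-3, -9]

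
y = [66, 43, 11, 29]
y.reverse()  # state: [29, 11, 43, 66]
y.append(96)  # [29, 11, 43, 66, 96]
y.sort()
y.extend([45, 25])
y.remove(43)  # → [11, 29, 66, 96, 45, 25]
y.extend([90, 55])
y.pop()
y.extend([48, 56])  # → [11, 29, 66, 96, 45, 25, 90, 48, 56]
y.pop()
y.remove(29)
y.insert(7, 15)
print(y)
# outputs [11, 66, 96, 45, 25, 90, 48, 15]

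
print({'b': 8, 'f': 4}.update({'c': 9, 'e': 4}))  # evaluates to None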